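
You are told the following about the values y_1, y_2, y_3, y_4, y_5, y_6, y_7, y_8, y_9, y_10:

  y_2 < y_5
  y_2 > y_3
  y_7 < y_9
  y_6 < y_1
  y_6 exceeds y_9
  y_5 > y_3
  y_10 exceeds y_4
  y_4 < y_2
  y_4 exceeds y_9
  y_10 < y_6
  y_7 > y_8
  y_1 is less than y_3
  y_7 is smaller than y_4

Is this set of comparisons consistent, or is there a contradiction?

consistent

Every relation is compatible with y_8 < y_7 < y_9 < y_4 < y_10 < y_6 < y_1 < y_3 < y_2 < y_5; the set is consistent.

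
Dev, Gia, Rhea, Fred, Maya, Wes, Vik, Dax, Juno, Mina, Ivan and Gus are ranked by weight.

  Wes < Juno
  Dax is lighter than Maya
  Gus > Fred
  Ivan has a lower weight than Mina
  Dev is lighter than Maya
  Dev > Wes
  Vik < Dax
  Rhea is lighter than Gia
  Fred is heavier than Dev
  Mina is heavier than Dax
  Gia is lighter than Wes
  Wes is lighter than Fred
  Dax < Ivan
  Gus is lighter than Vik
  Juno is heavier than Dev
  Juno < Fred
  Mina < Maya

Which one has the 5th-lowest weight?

Piecing the relations together gives one ordering: Rhea < Gia < Wes < Dev < Juno < Fred < Gus < Vik < Dax < Ivan < Mina < Maya.
Counting 5 from the smallest end gives Juno.

Juno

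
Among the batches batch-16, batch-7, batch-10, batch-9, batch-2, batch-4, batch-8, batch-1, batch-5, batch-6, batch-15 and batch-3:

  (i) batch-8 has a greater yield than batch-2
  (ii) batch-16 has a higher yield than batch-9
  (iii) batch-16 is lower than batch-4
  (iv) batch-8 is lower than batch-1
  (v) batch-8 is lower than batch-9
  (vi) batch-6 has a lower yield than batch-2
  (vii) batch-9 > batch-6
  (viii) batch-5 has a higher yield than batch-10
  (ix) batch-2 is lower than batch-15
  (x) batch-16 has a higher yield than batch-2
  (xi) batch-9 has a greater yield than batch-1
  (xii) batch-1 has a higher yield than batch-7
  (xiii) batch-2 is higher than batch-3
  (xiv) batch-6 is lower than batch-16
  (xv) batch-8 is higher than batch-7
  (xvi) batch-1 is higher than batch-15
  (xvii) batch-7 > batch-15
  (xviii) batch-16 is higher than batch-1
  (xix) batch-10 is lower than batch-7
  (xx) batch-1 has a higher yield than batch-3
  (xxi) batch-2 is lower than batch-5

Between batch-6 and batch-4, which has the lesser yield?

batch-6 < batch-2 and batch-2 < batch-15 give batch-6 < batch-15.
With batch-15 < batch-7: batch-6 < batch-2 < batch-15 < batch-7.
Then batch-7 < batch-8 extends the chain to batch-8.
Then batch-8 < batch-1 extends the chain to batch-1.
With batch-1 < batch-9: batch-6 < batch-2 < batch-15 < batch-7 < batch-8 < batch-1 < batch-9.
With batch-9 < batch-16: batch-6 < batch-2 < batch-15 < batch-7 < batch-8 < batch-1 < batch-9 < batch-16.
Then batch-16 < batch-4 extends the chain to batch-4.
So batch-6 < batch-4; batch-6 is the lower of the two.

batch-6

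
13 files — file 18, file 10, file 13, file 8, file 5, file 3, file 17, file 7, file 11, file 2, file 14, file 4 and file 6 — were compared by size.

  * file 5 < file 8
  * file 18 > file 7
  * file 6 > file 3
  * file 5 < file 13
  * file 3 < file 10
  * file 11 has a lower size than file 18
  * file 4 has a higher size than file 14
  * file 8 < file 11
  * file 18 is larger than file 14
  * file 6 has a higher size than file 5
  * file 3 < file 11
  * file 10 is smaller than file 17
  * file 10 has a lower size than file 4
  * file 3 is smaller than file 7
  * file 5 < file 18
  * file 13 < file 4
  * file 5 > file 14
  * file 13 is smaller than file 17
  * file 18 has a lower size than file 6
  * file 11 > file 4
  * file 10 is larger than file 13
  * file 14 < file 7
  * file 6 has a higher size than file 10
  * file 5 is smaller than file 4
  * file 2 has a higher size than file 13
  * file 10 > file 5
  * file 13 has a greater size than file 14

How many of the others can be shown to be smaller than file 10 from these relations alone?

4

From file 10 the given relations immediately reach file 5, file 13, file 3.
From those, file 14 — 4 in total.
Nothing else is reachable below file 10; 4 in all.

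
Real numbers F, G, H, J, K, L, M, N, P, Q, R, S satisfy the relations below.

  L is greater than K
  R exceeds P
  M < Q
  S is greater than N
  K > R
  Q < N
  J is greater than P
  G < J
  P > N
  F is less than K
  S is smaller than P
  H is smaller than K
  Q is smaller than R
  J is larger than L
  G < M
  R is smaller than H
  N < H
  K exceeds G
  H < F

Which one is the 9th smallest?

F

The consecutive relations fix a unique order: G < M < Q < N < S < P < R < H < F < K < L < J.
The 9th smallest is F.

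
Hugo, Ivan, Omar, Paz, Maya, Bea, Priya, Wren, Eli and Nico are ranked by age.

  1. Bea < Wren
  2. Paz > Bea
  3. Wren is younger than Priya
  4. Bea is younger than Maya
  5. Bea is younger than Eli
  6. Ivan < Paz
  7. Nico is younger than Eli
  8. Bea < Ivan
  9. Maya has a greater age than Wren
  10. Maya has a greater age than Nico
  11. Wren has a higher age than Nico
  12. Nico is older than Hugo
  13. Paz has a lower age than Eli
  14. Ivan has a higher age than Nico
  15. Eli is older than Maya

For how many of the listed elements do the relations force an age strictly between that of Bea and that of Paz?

1

Chaining upward from Bea reaches: Wren, Ivan, Priya, Maya, Eli.
Chaining downward from Paz reaches: Hugo, Nico, Ivan.
Strictly between Bea and Paz are those in both lists: Ivan — 1 element.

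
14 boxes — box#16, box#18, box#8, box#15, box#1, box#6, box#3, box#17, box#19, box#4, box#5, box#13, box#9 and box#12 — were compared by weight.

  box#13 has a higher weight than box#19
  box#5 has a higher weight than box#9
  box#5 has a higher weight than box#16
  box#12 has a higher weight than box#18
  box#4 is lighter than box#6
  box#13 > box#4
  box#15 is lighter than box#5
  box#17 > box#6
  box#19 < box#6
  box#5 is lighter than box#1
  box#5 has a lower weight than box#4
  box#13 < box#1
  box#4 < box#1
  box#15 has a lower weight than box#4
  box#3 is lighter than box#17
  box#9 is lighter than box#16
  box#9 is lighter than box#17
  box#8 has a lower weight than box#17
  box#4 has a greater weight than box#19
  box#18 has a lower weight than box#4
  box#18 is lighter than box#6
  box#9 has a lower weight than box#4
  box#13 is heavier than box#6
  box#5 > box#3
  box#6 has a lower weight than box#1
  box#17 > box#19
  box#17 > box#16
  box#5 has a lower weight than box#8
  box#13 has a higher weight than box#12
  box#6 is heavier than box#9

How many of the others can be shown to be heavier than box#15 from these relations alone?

The elements the relations force above box#15 are box#5, box#4, box#6, box#13, box#1, box#8, box#17 — no chain reaches any other.
That is 7.

7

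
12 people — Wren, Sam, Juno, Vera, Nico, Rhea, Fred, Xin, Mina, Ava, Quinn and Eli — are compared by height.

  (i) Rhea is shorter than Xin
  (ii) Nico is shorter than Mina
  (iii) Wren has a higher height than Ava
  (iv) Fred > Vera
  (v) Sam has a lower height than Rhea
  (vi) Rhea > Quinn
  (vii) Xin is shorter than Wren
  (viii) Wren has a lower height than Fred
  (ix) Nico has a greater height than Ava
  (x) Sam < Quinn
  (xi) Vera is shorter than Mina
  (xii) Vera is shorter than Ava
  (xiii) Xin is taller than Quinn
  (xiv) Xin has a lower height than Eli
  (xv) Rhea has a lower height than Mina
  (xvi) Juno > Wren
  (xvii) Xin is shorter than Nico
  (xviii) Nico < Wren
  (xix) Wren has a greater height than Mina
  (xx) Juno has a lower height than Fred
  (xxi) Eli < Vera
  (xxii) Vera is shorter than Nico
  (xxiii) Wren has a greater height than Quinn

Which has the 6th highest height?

Chaining the given pairs: Sam < Quinn < Rhea < Xin < Eli < Vera < Ava < Nico < Mina < Wren < Juno < Fred.
Counting 6 from the largest end gives Ava.

Ava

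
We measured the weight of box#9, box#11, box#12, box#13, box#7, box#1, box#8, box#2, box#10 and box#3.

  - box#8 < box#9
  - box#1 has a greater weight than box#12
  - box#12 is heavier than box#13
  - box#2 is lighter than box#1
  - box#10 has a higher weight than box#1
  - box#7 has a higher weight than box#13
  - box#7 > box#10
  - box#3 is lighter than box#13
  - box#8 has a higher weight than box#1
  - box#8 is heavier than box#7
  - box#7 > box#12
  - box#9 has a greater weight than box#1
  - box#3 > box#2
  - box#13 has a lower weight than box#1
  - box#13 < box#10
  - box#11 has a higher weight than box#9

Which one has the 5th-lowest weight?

box#1

Piecing the relations together gives one ordering: box#2 < box#3 < box#13 < box#12 < box#1 < box#10 < box#7 < box#8 < box#9 < box#11.
Counting 5 from the smallest end gives box#1.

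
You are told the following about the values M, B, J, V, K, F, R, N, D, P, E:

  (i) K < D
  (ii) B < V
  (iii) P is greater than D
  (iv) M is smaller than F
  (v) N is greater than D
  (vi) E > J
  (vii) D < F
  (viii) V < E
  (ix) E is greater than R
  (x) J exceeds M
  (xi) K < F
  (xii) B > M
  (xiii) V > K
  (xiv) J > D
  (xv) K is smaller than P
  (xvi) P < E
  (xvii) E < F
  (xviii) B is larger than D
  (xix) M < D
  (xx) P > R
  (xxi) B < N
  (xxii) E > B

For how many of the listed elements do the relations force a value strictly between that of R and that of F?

Chaining upward from R reaches: P, E.
Chaining downward from F reaches: K, M, D, B, P, V, J, E.
Strictly between R and F are those in both lists: P, E — 2 elements.

2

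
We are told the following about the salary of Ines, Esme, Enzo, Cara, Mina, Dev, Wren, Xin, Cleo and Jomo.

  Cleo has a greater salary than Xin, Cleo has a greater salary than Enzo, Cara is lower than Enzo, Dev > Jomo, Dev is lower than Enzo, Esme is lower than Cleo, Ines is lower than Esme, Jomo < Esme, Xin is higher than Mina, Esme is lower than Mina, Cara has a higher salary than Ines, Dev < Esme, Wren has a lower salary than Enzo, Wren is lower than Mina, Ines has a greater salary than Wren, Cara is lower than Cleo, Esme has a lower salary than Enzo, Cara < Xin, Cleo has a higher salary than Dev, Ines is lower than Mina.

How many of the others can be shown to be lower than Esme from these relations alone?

Directly below Esme: Jomo, Dev, Ines.
One step further: Wren (4 so far).
Nothing else is reachable below Esme; 4 in all.

4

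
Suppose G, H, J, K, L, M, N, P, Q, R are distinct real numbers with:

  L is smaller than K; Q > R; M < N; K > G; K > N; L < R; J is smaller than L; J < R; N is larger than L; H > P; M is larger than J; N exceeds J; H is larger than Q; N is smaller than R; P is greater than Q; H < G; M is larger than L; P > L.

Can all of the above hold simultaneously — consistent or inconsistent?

consistent

The single ordering J < L < M < N < R < Q < P < H < G < K satisfies every listed relation, so no contradiction arises.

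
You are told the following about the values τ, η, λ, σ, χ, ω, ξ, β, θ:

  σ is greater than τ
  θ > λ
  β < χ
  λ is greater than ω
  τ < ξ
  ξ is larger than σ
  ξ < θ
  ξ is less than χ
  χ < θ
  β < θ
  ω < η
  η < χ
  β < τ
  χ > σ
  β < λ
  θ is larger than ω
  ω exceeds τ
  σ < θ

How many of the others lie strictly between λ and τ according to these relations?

Chaining upward from τ reaches: σ, ω, η, ξ, χ, θ.
Chaining downward from λ reaches: β, ω.
Strictly between τ and λ are those in both lists: ω — 1 element.

1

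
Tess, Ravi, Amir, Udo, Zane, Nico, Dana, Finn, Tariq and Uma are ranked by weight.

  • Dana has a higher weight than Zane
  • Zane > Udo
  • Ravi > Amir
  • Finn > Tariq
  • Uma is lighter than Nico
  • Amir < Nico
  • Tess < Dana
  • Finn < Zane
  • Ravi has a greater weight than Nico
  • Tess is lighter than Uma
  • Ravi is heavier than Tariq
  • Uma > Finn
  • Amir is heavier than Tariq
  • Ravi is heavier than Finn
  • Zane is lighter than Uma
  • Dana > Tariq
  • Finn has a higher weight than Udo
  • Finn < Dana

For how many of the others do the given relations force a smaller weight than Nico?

The elements the relations force below Nico are Udo, Tariq, Amir, Tess, Finn, Zane, Uma — no chain reaches any other.
That is 7.

7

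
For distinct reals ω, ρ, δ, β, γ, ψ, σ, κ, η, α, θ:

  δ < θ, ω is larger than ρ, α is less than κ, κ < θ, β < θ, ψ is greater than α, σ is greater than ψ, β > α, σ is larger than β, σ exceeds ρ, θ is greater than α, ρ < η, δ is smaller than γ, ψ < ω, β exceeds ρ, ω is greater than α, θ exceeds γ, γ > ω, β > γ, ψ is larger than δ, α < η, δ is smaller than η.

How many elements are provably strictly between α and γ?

Chaining upward from α reaches: ψ, ω, κ, β, θ, η, σ.
Chaining downward from γ reaches: δ, ρ, ψ, ω.
Strictly between α and γ are those in both lists: ψ, ω — 2 elements.

2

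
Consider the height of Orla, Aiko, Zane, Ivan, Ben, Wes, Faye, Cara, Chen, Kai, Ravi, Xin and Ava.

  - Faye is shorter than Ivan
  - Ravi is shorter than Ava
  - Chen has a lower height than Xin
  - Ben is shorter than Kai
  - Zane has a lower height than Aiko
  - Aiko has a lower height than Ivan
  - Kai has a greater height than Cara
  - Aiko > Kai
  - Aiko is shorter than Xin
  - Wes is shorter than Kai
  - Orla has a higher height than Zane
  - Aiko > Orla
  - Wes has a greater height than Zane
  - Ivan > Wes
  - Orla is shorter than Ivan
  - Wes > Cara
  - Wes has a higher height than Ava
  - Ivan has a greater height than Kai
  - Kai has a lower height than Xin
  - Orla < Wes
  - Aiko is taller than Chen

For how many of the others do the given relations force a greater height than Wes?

4

From Wes the given relations immediately reach Kai, Ivan.
From those, Aiko, Xin — 4 in total.
No other element is forced above Wes by the given relations, so the count is 4.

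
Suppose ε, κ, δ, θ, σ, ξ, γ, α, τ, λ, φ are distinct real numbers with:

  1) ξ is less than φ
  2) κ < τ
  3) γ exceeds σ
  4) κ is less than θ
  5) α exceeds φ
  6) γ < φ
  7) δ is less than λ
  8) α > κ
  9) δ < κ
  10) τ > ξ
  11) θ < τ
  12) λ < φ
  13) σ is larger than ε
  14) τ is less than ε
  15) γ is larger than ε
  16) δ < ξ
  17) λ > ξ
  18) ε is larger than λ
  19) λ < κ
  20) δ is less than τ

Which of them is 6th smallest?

τ

The consecutive relations fix a unique order: δ < ξ < λ < κ < θ < τ < ε < σ < γ < φ < α.
The 6th smallest is τ.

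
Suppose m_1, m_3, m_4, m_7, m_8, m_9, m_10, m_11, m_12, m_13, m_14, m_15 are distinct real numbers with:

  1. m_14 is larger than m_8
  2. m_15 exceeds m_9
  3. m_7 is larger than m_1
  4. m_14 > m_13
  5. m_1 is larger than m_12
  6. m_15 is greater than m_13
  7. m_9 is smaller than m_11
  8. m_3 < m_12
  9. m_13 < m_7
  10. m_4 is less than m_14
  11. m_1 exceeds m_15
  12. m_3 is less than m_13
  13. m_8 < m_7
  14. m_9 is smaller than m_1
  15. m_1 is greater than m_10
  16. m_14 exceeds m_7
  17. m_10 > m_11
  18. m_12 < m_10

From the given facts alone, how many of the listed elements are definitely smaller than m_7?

9

The elements the relations force below m_7 are m_3, m_12, m_9, m_11, m_10, m_13, m_15, m_8, m_1 — no chain reaches any other.
That is 9.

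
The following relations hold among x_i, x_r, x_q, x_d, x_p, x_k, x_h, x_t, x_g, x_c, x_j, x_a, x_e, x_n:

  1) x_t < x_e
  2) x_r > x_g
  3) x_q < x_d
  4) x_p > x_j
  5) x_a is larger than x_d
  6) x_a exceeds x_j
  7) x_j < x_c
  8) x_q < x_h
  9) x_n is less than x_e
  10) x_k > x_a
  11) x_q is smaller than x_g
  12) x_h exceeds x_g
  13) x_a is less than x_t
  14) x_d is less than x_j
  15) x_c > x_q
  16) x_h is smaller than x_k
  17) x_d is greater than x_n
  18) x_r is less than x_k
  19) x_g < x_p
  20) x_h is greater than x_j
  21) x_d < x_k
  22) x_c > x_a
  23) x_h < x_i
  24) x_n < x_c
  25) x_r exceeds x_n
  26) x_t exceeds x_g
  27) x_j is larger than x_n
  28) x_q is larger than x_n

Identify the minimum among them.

x_q is not least since x_n < x_q; x_d is not least since x_n < x_d; x_j is not least since x_n < x_j; x_g is not least since x_q < x_g; x_r is not least since x_n < x_r; x_a is not least since x_j < x_a; x_p is not least since x_j < x_p; x_t is not least since x_a < x_t; x_h is not least since x_g < x_h; x_k is not least since x_r < x_k; x_c is not least since x_n < x_c; x_e is not least since x_t < x_e; x_i is not least since x_h < x_i.
Only x_n has nothing below it, so x_n is the minimum.

x_n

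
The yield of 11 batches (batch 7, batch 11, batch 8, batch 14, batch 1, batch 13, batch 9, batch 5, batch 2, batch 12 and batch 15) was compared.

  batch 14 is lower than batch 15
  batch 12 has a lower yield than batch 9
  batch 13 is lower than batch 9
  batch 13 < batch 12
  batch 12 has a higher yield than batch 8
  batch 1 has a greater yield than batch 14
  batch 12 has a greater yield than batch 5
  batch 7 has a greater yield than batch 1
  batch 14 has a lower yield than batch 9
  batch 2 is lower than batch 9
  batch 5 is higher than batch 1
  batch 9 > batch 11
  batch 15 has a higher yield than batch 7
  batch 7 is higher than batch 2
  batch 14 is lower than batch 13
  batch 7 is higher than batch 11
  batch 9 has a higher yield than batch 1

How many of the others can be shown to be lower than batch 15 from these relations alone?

5

The elements the relations force below batch 15 are batch 11, batch 14, batch 2, batch 1, batch 7 — no chain reaches any other.
That is 5.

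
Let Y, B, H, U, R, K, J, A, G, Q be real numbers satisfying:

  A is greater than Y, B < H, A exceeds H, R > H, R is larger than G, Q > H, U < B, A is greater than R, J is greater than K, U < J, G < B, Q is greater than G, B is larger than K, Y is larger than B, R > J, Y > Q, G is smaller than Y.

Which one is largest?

U is not greatest since U < B; K is not greatest since K < J; J is not greatest since J < R; G is not greatest since G < Y; B is not greatest since B < H; H is not greatest since H < Q; R is not greatest since R < A; Q is not greatest since Q < Y; Y is not greatest since Y < A.
Only A has nothing above it, so A is the largest.

A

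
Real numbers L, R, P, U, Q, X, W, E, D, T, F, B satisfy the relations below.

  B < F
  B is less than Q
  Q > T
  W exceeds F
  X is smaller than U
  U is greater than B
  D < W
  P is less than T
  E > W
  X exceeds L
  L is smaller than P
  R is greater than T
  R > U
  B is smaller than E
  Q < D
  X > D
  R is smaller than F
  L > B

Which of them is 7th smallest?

X

Chaining the given pairs: B < L < P < T < Q < D < X < U < R < F < W < E.
Counting 7 from the smallest end gives X.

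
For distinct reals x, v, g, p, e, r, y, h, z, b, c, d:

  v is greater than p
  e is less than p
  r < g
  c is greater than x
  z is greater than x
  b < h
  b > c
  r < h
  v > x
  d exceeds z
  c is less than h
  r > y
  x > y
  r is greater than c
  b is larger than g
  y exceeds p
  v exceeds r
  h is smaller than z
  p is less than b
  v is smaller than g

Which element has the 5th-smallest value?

The consecutive relations fix a unique order: e < p < y < x < c < r < v < g < b < h < z < d.
Counting 5 from the smallest end gives c.

c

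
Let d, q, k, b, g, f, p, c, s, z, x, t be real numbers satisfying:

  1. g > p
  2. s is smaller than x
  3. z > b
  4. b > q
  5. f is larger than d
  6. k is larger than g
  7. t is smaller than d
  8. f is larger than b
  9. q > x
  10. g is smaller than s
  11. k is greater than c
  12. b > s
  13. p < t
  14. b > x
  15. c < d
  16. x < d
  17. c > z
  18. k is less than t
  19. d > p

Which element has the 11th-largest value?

g

Chaining the given pairs: p < g < s < x < q < b < z < c < k < t < d < f.
The 11th largest is g.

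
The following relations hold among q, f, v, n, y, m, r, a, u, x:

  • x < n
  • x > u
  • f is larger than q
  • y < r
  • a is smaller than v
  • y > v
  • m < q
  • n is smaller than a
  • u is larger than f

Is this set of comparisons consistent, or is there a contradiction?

Every relation is compatible with m < q < f < u < x < n < a < v < y < r; the set is consistent.

consistent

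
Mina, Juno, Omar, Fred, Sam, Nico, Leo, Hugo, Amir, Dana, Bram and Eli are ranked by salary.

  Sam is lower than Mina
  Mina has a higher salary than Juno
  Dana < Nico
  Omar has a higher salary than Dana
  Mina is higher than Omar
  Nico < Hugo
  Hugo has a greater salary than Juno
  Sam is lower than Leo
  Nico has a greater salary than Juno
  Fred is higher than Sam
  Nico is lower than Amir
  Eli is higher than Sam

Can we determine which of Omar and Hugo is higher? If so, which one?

Following every chain through Omar: above Omar we get Mina; below Omar we get Dana.
Hugo is not reached, and no chain runs the other way from Hugo to Omar.
So the given relations leave the order of Omar and Hugo undetermined.

undetermined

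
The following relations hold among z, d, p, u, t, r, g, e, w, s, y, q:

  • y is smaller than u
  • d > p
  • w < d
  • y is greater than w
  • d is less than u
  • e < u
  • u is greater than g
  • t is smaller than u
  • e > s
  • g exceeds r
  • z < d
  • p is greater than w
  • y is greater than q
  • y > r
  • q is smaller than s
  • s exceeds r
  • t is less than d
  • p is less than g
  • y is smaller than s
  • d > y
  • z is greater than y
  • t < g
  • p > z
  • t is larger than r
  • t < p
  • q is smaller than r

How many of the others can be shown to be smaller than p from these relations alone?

Directly below p: w, z, t.
One step further: r, y (5 so far).
One step further: q (6 so far).
No other element is forced below p by the given relations, so the count is 6.

6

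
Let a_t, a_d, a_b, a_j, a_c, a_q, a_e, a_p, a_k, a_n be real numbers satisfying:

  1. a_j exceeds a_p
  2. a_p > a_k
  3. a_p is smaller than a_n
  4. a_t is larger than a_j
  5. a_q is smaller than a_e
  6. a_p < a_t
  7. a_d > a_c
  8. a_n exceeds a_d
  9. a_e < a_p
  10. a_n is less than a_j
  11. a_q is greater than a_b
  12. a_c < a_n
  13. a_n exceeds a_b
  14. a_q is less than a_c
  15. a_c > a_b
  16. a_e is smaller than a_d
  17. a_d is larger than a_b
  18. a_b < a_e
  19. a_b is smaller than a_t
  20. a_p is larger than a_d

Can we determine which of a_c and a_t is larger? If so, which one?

a_t

Link the given pairs in sequence: a_c < a_d; a_d < a_p; a_p < a_n; a_n < a_j; a_j < a_t.
Together: a_c < a_d < a_p < a_n < a_j < a_t.
So a_t is larger.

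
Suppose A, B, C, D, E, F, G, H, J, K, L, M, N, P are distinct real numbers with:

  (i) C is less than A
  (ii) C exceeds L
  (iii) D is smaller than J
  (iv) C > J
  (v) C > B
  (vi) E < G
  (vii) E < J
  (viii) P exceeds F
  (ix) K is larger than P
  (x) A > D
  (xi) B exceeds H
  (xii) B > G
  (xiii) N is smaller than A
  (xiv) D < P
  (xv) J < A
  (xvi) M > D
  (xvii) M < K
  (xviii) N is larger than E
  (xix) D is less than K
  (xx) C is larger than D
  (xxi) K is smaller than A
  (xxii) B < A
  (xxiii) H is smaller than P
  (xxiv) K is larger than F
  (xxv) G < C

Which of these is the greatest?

E is not greatest since E < N; D is not greatest since D < C; N is not greatest since N < A; L is not greatest since L < C; J is not greatest since J < C; F is not greatest since F < K; H is not greatest since H < P; M is not greatest since M < K; P is not greatest since P < K; G is not greatest since G < B; B is not greatest since B < C; K is not greatest since K < A; C is not greatest since C < A.
Only A has nothing above it, so A is the greatest.

A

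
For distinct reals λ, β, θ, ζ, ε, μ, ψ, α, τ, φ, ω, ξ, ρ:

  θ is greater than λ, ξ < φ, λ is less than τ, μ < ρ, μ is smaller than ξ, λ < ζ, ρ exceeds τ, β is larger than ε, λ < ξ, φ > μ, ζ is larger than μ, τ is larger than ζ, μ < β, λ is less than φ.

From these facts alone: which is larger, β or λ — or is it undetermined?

undetermined

Following every chain through λ: above λ we get ζ, τ, ξ, φ, ρ, θ.
β is not reached, and no chain runs the other way from β to λ.
So the given relations leave the order of λ and β undetermined.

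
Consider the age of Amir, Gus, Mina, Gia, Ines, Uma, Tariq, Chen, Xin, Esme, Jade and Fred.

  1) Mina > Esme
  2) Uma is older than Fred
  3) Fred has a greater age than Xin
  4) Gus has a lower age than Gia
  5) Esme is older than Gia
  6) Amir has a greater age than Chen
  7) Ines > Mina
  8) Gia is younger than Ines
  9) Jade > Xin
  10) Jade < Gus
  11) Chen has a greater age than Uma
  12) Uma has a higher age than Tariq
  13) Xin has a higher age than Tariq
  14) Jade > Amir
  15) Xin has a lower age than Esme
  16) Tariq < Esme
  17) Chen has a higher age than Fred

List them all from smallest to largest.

Tariq < Xin < Fred < Uma < Chen < Amir < Jade < Gus < Gia < Esme < Mina < Ines

Nothing is placed below Tariq, so it is least; from there Tariq < Xin; Xin < Fred; Fred < Uma; Uma < Chen; Chen < Amir; Amir < Jade; Jade < Gus; Gus < Gia; Gia < Esme; Esme < Mina; Mina < Ines, each given directly.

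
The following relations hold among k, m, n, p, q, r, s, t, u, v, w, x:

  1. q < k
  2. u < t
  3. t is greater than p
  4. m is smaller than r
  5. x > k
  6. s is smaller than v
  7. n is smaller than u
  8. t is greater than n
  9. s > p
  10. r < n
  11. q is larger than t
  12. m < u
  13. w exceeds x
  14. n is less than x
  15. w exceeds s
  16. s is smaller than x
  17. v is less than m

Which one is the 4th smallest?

m

The consecutive relations fix a unique order: p < s < v < m < r < n < u < t < q < k < x < w.
The 4th smallest is m.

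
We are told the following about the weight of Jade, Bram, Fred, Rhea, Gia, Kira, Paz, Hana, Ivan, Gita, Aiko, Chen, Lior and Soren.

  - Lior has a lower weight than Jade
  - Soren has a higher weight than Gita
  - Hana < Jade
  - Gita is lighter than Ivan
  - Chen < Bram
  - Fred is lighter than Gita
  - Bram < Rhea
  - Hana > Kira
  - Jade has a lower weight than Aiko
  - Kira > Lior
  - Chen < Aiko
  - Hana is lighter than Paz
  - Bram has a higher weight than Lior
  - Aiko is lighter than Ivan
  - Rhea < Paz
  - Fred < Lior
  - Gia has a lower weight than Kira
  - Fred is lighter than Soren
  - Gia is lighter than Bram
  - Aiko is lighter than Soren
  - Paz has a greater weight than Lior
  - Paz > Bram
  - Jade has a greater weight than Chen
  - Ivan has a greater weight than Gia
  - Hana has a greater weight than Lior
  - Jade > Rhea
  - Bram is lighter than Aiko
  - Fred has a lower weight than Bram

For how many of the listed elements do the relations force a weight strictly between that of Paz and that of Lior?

4

Chaining upward from Lior reaches: Bram, Kira, Hana, Rhea, Jade, Aiko, Ivan, Soren.
Chaining downward from Paz reaches: Fred, Chen, Gia, Bram, Kira, Hana, Rhea.
Strictly between Lior and Paz are those in both lists: Bram, Kira, Hana, Rhea — 4 elements.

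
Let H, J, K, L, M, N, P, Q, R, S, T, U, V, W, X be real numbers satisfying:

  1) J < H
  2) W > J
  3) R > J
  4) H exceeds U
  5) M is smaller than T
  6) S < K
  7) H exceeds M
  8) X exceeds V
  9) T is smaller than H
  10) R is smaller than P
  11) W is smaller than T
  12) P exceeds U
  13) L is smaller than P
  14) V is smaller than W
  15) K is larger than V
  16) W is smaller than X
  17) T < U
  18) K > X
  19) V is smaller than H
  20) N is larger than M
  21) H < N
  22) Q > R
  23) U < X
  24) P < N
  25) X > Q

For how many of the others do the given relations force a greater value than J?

From J the given relations immediately reach R, W, H.
From those, T, Q, P, X, N — 8 in total.
From those, U, K — 10 in total.
No other element is forced above J by the given relations, so the count is 10.

10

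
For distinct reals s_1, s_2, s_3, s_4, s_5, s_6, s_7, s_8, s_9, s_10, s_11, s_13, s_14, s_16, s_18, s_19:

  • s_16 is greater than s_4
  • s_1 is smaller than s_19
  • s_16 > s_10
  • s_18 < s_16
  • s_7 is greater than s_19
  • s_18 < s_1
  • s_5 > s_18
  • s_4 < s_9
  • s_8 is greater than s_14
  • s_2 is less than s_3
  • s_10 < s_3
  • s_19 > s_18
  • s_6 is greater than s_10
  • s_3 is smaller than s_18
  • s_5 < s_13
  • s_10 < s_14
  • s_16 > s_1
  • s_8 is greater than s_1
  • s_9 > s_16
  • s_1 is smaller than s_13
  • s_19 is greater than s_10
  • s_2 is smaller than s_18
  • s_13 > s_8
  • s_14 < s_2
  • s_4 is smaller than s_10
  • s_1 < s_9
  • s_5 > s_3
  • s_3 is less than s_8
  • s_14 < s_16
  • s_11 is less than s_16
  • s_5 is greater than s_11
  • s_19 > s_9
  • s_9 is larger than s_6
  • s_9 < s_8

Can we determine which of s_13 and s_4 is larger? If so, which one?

Link the given pairs in sequence: s_4 < s_10; s_10 < s_14; s_14 < s_2; s_2 < s_3; s_3 < s_18; s_18 < s_1; s_1 < s_16; s_16 < s_9; s_9 < s_8; s_8 < s_13.
Together: s_4 < s_10 < s_14 < s_2 < s_3 < s_18 < s_1 < s_16 < s_9 < s_8 < s_13.
So s_13 is larger.

s_13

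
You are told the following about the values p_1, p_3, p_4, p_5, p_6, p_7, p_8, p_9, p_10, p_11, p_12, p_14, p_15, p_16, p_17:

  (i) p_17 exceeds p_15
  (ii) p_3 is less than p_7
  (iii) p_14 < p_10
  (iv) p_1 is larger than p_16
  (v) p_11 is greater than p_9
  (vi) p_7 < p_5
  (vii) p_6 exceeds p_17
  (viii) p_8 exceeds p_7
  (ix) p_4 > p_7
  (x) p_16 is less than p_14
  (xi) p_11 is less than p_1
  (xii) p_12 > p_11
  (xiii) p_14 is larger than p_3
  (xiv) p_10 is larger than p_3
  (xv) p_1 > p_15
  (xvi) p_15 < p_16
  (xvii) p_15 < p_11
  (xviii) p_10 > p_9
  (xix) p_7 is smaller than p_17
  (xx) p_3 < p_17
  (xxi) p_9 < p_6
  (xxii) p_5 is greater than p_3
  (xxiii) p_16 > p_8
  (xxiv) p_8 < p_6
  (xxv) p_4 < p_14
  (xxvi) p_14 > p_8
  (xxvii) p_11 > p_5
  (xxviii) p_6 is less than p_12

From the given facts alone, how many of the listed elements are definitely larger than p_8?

6

The elements the relations force above p_8 are p_16, p_14, p_10, p_6, p_12, p_1 — no chain reaches any other.
That is 6.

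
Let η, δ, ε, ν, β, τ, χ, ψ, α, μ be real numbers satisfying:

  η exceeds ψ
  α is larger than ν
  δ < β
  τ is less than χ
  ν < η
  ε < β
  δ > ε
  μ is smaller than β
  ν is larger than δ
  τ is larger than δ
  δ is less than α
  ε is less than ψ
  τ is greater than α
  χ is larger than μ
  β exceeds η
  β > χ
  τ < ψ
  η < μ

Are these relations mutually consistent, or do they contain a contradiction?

consistent

Every relation is compatible with ε < δ < ν < α < τ < ψ < η < μ < χ < β; the set is consistent.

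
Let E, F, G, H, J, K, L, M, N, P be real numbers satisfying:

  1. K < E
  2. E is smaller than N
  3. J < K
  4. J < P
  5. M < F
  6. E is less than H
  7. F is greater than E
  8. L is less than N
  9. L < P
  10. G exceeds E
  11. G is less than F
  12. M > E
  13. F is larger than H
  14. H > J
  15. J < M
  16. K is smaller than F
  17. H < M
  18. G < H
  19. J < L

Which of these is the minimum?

L is not least since J < L; K is not least since J < K; E is not least since K < E; G is not least since E < G; P is not least since J < P; N is not least since L < N; H is not least since E < H; M is not least since J < M; F is not least since G < F.
Only J has nothing below it, so J is the minimum.

J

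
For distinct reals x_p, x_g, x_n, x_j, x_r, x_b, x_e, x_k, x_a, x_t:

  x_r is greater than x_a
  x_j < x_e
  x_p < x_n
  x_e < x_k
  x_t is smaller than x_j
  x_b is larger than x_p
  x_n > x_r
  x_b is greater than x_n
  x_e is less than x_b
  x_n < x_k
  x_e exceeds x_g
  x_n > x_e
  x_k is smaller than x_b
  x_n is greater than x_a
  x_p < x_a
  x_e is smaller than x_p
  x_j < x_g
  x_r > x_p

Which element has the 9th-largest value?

The consecutive relations fix a unique order: x_t < x_j < x_g < x_e < x_p < x_a < x_r < x_n < x_k < x_b.
The 9th largest is x_j.

x_j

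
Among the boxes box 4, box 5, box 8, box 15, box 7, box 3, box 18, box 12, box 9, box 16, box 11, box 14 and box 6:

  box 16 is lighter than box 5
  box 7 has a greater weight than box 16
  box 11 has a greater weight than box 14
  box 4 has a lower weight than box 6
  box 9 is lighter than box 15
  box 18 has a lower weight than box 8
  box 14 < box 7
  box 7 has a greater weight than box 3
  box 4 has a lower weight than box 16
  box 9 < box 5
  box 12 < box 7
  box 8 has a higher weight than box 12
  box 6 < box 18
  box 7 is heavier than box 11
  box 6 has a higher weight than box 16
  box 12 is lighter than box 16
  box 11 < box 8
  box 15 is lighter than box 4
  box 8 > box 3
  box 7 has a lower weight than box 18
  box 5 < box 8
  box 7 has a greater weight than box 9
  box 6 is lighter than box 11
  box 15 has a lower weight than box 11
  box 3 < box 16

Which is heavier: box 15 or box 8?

box 8

box 15 < box 4 and box 4 < box 16 give box 15 < box 16.
With box 16 < box 6: box 15 < box 4 < box 16 < box 6.
Then box 6 < box 11 extends the chain to box 11.
Then box 11 < box 7 extends the chain to box 7.
Then box 7 < box 18 extends the chain to box 18.
With box 18 < box 8: box 15 < box 4 < box 16 < box 6 < box 11 < box 7 < box 18 < box 8.
So box 15 < box 8; box 8 is the heavier of the two.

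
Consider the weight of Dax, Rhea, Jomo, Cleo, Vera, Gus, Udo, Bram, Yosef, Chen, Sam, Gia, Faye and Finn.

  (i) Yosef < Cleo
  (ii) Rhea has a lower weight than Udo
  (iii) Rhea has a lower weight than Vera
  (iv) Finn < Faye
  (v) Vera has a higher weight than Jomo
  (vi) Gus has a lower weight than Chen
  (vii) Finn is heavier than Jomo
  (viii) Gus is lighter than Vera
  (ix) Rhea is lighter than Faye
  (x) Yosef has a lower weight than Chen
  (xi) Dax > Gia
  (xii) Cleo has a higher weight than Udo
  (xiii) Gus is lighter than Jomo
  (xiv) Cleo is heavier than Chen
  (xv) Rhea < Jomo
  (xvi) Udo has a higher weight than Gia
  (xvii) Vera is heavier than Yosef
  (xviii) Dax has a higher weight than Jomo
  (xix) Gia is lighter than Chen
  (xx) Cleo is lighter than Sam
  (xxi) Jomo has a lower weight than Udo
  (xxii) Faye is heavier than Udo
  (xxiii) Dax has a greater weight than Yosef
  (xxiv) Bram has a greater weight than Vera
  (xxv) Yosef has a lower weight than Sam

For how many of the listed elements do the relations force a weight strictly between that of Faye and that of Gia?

1

Chaining upward from Gia reaches: Dax, Chen, Udo, Cleo, Sam.
Chaining downward from Faye reaches: Gus, Rhea, Jomo, Finn, Udo.
Strictly between Gia and Faye are those in both lists: Udo — 1 element.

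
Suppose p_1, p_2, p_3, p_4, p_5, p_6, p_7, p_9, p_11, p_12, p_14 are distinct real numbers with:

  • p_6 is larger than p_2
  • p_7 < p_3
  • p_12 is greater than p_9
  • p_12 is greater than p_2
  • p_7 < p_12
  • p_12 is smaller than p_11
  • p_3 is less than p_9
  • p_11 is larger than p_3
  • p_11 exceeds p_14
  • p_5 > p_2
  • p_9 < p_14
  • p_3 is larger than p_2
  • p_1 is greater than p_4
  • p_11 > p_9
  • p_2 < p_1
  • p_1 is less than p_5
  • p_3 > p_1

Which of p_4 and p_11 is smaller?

p_4

Chaining the given relations: p_4 < p_1 < p_3 < p_9 < p_12 < p_11.
So p_4 < p_11; p_4 is the smaller of the two.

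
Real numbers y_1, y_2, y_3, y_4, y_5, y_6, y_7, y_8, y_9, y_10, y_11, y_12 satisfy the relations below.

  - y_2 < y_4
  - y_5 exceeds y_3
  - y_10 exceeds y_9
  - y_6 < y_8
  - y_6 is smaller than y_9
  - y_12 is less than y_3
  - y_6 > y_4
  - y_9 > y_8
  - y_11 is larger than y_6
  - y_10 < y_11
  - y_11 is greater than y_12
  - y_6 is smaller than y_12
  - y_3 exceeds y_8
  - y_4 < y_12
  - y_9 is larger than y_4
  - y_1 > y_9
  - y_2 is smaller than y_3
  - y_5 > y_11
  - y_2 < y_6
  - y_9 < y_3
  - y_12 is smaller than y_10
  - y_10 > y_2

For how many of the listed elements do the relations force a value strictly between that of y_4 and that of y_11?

Chaining upward from y_4 reaches: y_6, y_8, y_12, y_9, y_10, y_3, y_5, y_1.
Chaining downward from y_11 reaches: y_2, y_6, y_8, y_12, y_9, y_10.
Strictly between y_4 and y_11 are those in both lists: y_6, y_8, y_12, y_9, y_10 — 5 elements.

5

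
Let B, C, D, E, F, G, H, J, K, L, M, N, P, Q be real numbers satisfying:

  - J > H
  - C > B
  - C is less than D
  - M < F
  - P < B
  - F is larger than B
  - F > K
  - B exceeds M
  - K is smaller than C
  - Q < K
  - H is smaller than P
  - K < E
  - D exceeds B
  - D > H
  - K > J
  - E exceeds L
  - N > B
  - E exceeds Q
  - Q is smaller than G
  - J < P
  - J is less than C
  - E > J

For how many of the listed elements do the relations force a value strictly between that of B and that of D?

The relations place B below D. An element lies strictly between them when it is forced above B and also forced below D.
Above B: {F, C, N}. Below D: {H, J, P, Q, M, K, C}.
Intersection: {C} — 1.

1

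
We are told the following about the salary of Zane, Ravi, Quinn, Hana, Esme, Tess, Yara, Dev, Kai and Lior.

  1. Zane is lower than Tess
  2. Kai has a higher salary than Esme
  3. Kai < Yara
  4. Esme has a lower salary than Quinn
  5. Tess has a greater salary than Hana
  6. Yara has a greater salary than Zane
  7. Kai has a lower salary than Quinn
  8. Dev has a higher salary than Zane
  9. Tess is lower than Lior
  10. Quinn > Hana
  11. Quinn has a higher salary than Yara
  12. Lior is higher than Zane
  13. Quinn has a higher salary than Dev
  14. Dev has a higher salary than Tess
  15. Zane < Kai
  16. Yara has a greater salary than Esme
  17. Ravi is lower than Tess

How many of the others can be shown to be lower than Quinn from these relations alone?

8

From Quinn the given relations immediately reach Hana, Esme, Dev, Kai, Yara.
From those, Zane, Tess — 7 in total.
From those, Ravi — 8 in total.
Nothing else is reachable below Quinn; 8 in all.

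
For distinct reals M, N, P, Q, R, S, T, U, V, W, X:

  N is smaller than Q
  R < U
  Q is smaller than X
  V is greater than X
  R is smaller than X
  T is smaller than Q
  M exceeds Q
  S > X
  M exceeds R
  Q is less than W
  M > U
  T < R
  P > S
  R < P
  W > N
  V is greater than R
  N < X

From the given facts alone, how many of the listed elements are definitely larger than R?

The elements the relations force above R are X, S, U, V, P, M — no chain reaches any other.
That is 6.

6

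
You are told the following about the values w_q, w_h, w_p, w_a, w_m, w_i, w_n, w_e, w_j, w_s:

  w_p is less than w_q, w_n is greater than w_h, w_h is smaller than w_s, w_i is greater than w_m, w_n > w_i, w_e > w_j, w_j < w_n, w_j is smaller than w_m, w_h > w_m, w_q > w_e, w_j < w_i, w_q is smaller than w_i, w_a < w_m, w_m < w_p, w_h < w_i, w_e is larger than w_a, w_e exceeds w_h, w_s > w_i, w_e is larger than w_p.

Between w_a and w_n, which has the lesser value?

w_a

Chaining the given relations: w_a < w_m < w_p < w_e < w_q < w_i < w_n.
So w_a < w_n; w_a is the smaller of the two.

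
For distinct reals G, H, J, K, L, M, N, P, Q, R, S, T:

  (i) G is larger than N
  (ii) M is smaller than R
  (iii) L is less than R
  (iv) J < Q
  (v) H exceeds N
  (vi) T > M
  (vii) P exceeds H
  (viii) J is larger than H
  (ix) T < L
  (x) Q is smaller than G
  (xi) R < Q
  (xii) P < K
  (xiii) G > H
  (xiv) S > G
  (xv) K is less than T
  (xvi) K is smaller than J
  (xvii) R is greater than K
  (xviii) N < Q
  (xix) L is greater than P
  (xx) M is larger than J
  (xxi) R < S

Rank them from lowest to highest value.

The consecutive links are each given: N < H; H < P; P < K; K < J; J < M; M < T; T < L; L < R; R < Q; Q < G; G < S.

N < H < P < K < J < M < T < L < R < Q < G < S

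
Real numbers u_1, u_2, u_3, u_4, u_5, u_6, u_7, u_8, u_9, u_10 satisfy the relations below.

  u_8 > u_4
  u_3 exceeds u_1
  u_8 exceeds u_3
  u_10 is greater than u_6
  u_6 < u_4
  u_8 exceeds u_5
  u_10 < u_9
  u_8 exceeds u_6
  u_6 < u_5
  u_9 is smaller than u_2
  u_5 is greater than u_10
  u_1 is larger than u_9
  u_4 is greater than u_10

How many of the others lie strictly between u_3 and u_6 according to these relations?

3

Chaining upward from u_6 reaches: u_10, u_9, u_4, u_1, u_2, u_5, u_8.
Chaining downward from u_3 reaches: u_10, u_9, u_1.
Strictly between u_6 and u_3 are those in both lists: u_10, u_9, u_1 — 3 elements.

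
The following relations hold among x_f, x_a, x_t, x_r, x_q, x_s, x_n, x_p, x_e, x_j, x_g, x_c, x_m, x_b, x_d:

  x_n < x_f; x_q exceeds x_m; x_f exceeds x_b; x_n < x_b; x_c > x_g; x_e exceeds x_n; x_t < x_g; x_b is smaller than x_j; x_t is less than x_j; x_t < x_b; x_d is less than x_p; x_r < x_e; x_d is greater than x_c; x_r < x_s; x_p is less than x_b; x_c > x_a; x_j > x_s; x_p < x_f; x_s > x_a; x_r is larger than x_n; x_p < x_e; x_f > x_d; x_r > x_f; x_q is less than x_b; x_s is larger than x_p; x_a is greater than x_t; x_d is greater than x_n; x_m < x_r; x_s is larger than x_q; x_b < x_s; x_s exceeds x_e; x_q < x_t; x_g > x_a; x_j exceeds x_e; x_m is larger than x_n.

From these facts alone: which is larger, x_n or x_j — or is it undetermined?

x_n < x_m and x_m < x_q give x_n < x_q.
With x_q < x_t: x_n < x_m < x_q < x_t.
With x_t < x_a: x_n < x_m < x_q < x_t < x_a.
Then x_a < x_g extends the chain to x_g.
Then x_g < x_c extends the chain to x_c.
With x_c < x_d: x_n < x_m < x_q < x_t < x_a < x_g < x_c < x_d.
Then x_d < x_p extends the chain to x_p.
With x_p < x_b: x_n < x_m < x_q < x_t < x_a < x_g < x_c < x_d < x_p < x_b.
With x_b < x_f: x_n < x_m < x_q < x_t < x_a < x_g < x_c < x_d < x_p < x_b < x_f.
With x_f < x_r: x_n < x_m < x_q < x_t < x_a < x_g < x_c < x_d < x_p < x_b < x_f < x_r.
Then x_r < x_e extends the chain to x_e.
Then x_e < x_s extends the chain to x_s.
Then x_s < x_j extends the chain to x_j.
So x_j is larger.

x_j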